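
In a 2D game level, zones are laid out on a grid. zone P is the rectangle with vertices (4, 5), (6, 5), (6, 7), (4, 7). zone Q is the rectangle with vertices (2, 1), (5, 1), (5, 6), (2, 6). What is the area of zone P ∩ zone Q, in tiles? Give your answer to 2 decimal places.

|zone P∩zone Q|: x∈[4,5], y∈[5,6] → 1·1 = 1.

1.00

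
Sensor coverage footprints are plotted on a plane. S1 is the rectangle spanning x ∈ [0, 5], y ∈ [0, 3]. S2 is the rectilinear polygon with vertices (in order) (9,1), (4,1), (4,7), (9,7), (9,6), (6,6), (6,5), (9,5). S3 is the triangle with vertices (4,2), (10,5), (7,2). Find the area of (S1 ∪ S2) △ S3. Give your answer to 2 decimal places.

|S1 ∪ S2| = 40.
|(S1 ∪ S2) ∩ S3| = 4.25.
|(S1 ∪ S2) △ S3| = 40 + 4.5 − 8.5 = 36.00.

36.00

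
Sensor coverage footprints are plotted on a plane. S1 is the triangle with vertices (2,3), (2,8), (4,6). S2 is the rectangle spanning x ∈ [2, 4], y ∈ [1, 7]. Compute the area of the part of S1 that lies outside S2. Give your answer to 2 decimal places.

|S1| = 5, |S1∩S2| = 4.5.
|S1 ∖ S2| = |S1| − |S1∩S2| = 5 − 4.5 = 0.50.

0.50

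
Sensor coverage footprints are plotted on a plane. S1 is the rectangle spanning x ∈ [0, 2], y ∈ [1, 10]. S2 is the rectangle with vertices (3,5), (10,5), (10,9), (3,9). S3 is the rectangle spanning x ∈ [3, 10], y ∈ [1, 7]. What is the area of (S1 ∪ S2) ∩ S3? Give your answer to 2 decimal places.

14.00

The region (S1 ∪ S2) ∩ S3 is the polygon with vertices (10,5), (3,5), (3,7), (10,7).
By the shoelace formula its area is 14.00.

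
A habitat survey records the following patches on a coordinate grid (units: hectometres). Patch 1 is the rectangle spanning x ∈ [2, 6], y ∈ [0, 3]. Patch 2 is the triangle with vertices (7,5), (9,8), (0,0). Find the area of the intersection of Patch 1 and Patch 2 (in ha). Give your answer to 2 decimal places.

0.89

The intersection is the polygon with vertices (4.2,3), (2,1.429), (2,1.778), (3.375,3).
By the shoelace formula its area is 0.89.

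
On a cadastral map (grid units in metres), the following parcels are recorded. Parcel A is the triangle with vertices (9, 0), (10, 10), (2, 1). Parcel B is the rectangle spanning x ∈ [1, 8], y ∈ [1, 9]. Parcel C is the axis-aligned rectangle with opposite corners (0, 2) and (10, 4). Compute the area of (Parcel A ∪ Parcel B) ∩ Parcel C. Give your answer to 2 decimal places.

The region (Parcel A ∪ Parcel B) ∩ Parcel C is the polygon with vertices (9.2,2), (1,2), (1,4), (9.4,4).
By the shoelace formula its area is 16.60.

16.60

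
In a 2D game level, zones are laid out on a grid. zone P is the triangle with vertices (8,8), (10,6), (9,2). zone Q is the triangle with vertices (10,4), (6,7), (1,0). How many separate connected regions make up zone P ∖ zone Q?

zone P ∖ zone Q splits into 2 disjoint pieces (area 3.4837, area 0.528).

2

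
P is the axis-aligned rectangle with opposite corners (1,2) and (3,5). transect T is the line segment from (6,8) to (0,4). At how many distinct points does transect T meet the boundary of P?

The segment meets the boundary at (1,4.667), (1.5,5).

2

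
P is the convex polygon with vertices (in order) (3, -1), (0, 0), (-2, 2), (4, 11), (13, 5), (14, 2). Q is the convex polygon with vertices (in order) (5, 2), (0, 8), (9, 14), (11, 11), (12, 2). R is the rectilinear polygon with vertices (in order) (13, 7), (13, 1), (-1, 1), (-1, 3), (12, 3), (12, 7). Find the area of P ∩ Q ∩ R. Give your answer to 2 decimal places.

The intersection is the polygon with vertices (12,2), (5,2), (4.167,3), (11.889,3).
By the shoelace formula its area is 7.36.

7.36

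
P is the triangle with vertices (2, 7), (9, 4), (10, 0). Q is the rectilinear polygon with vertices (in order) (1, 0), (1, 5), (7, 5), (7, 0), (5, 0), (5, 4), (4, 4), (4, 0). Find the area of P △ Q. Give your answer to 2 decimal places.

|P| = 12.5, |Q| = 26, |P∩Q| = 3.1994.
|P △ Q| = |P| + |Q| − 2·|P∩Q| = 12.5 + 26 − 6.3988 = 32.10.

32.10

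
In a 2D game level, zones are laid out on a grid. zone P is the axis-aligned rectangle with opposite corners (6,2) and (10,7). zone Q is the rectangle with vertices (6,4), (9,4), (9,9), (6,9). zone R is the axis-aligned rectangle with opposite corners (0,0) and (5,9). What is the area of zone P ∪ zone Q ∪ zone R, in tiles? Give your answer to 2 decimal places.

By inclusion–exclusion:
Individual areas: |zone P| = 20, |zone Q| = 15, |zone R| = 45.
|zone P∩zone Q|: x∈[6,9], y∈[4,7] → 3·3 = 9.
|zone P∩zone R| = 0 (no overlap).
|zone Q∩zone R| = 0 (no overlap).
|zone P∩zone Q∩zone R| = 0.
|zone P ∪ zone Q ∪ zone R| = 80 − 9 + 0 = 71.00.

71.00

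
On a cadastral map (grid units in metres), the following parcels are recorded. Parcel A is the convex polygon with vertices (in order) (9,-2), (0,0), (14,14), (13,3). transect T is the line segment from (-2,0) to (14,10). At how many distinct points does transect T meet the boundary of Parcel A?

The segment meets the boundary at (13.614,9.759), (3.333,3.333).

2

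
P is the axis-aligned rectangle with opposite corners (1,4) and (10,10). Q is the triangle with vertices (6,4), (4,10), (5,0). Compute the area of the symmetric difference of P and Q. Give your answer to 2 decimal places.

52.60

|P| = 54, |Q| = 7, |P∩Q| = 4.2.
|P △ Q| = |P| + |Q| − 2·|P∩Q| = 54 + 7 − 8.4 = 52.60.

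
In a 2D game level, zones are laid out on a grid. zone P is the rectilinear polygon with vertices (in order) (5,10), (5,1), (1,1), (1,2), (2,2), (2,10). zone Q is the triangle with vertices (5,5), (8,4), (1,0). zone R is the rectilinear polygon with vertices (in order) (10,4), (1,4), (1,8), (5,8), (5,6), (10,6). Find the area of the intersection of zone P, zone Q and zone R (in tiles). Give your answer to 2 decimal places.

The intersection is the polygon with vertices (5,5), (5,4), (4.2,4).
By the shoelace formula its area is 0.40.

0.40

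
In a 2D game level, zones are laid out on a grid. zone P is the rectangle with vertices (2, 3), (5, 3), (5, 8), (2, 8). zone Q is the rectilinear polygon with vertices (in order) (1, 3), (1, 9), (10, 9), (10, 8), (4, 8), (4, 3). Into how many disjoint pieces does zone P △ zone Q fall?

1

zone P △ zone Q is a single connected region.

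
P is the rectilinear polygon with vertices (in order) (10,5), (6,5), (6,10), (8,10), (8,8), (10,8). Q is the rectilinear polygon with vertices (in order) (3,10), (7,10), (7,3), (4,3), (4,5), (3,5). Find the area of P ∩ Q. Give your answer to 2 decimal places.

5.00

The intersection is the polygon with vertices (6,5), (6,10), (7,10), (7,5).
By the shoelace formula its area is 5.00.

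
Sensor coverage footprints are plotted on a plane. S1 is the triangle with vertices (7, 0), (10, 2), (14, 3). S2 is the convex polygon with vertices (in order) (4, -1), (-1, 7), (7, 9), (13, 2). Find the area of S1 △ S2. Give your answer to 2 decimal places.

|S1| = 2.5, |S2| = 77.5, |S1∩S2| = 2.3145.
|S1 △ S2| = |S1| + |S2| − 2·|S1∩S2| = 2.5 + 77.5 − 4.6291 = 75.37.

75.37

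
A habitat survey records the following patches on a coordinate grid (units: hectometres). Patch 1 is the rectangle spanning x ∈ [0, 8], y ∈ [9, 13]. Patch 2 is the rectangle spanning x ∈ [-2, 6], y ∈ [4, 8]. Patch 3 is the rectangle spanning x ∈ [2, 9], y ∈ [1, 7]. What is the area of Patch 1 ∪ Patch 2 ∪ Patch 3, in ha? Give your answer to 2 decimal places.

94.00

By inclusion–exclusion:
Individual areas: |Patch 1| = 32, |Patch 2| = 32, |Patch 3| = 42.
|Patch 1∩Patch 2| = 0 (no overlap).
|Patch 1∩Patch 3| = 0 (no overlap).
|Patch 2∩Patch 3|: x∈[2,6], y∈[4,7] → 4·3 = 12.
|Patch 1∩Patch 2∩Patch 3| = 0.
|Patch 1 ∪ Patch 2 ∪ Patch 3| = 106 − 12 + 0 = 94.00.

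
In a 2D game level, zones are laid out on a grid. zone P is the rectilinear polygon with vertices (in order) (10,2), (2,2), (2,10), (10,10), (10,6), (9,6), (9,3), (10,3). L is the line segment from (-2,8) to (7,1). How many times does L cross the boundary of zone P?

The segment meets the boundary at (5.714,2), (2,4.889).

2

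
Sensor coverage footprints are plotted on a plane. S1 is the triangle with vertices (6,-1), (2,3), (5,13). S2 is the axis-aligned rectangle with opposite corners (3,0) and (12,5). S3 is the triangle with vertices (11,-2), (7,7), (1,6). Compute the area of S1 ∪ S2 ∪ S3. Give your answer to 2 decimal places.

66.03

By inclusion–exclusion:
Individual areas: |S1| = 26, |S2| = 45, |S3| = 29.
|S1∩S2| = 11.75.
|S1∩S3| = 8.7774.
|S2∩S3| = 17.9.
|S1∩S2∩S3| = 4.4552.
|S1 ∪ S2 ∪ S3| = 100 − 38.4274 + 4.4552 = 66.03.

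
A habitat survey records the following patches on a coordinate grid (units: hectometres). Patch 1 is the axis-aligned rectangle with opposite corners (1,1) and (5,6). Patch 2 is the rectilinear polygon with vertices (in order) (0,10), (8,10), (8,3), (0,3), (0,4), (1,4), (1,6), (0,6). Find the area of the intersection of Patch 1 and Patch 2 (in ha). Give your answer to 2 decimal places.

12.00

The intersection is the polygon with vertices (5,6), (5,3), (1,3), (1,4), (1,6).
By the shoelace formula its area is 12.00.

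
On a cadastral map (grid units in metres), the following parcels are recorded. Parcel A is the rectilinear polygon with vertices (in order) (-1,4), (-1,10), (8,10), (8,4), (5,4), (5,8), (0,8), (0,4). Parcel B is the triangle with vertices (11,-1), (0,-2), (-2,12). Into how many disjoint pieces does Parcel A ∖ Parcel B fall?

2

Parcel A ∖ Parcel B splits into 2 disjoint pieces (area 0.0714, area 25.5).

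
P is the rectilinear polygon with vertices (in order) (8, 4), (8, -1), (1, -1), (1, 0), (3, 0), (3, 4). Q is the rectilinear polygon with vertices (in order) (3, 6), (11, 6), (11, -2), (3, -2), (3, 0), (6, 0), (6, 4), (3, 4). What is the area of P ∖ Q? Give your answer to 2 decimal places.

14.00

|P| = 27, |P∩Q| = 13.
|P ∖ Q| = |P| − |P∩Q| = 27 − 13 = 14.00.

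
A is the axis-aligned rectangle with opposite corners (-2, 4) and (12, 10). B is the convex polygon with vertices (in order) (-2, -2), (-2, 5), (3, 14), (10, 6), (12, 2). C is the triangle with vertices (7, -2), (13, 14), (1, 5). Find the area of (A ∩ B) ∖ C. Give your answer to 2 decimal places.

29.59

|A ∩ B| = 59.0556.
|(A ∩ B) ∩ C| = 29.4629.
|(A ∩ B) ∖ C| = 59.0556 − 29.4629 = 29.59.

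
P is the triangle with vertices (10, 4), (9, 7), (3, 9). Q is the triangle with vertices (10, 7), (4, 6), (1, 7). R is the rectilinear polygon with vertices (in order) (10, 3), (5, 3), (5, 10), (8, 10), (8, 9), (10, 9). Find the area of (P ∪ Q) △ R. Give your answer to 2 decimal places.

|P ∪ Q| = 11.3871.
|(P ∪ Q) ∩ R| = 8.2085.
|(P ∪ Q) △ R| = 11.3871 + 33 − 16.417 = 27.97.

27.97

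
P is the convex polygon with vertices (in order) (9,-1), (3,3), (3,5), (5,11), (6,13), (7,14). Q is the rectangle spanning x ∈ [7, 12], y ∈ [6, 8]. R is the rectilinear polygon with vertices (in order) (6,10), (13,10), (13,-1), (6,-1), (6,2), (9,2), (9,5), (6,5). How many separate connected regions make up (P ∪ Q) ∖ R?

1

(P ∪ Q) ∖ R is a single connected region.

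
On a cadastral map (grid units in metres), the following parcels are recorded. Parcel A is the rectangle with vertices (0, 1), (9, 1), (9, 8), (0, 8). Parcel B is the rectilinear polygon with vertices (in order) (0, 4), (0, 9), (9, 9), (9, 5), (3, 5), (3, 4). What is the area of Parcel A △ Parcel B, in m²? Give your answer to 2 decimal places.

|Parcel A| = 63, |Parcel B| = 39, |Parcel A∩Parcel B| = 30.
|Parcel A △ Parcel B| = |Parcel A| + |Parcel B| − 2·|Parcel A∩Parcel B| = 63 + 39 − 60 = 42.00.

42.00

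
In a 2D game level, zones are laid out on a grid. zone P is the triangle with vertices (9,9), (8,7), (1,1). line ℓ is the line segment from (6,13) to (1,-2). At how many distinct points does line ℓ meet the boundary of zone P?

2

The segment meets the boundary at (2.5,2.5), (2.4,2.2).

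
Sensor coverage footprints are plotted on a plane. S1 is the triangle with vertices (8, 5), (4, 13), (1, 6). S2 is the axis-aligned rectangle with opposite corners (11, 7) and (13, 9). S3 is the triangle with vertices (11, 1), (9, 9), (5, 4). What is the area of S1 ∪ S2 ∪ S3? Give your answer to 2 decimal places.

49.45

By inclusion–exclusion:
Individual areas: |S1| = 26, |S2| = 4, |S3| = 21.
|S1∩S2| = 0.
|S1∩S3| = 1.5513.
|S2∩S3| = 0.
|S1∩S2∩S3| = 0.
|S1 ∪ S2 ∪ S3| = 51 − 1.5513 + 0 = 49.45.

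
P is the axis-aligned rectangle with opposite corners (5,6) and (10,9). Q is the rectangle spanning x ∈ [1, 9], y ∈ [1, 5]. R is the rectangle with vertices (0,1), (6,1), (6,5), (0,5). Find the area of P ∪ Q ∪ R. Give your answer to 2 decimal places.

51.00

By inclusion–exclusion:
Individual areas: |P| = 15, |Q| = 32, |R| = 24.
|P∩Q| = 0 (no overlap).
|P∩R| = 0 (no overlap).
|Q∩R|: x∈[1,6], y∈[1,5] → 5·4 = 20.
|P∩Q∩R| = 0.
|P ∪ Q ∪ R| = 71 − 20 + 0 = 51.00.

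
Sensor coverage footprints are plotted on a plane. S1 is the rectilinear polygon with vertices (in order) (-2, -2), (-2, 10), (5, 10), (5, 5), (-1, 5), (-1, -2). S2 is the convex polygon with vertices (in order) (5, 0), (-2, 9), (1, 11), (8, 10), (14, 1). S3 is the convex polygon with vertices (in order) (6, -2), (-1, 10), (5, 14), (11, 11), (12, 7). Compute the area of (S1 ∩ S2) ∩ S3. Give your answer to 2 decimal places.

22.65

The region (S1 ∩ S2) ∩ S3 is the polygon with vertices (5,5), (1.917,5), (-0.86,9.76), (-0.5,10), (5,10).
By the shoelace formula its area is 22.65.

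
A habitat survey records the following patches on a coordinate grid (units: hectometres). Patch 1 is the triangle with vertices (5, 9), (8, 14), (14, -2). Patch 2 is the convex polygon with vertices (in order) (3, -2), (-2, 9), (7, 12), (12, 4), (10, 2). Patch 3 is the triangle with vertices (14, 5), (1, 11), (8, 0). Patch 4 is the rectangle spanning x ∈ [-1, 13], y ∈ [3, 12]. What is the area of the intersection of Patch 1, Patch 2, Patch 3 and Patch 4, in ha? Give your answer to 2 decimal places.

The intersection is the polygon with vertices (11.818,3.818), (11,3), (9.909,3), (5,9), (5.072,9.12), (10.311,6.703), (11.375,5).
By the shoelace formula its area is 14.76.

14.76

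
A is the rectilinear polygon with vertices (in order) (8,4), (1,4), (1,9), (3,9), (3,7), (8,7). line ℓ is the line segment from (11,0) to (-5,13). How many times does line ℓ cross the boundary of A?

2

The segment meets the boundary at (1,8.125), (6.077,4).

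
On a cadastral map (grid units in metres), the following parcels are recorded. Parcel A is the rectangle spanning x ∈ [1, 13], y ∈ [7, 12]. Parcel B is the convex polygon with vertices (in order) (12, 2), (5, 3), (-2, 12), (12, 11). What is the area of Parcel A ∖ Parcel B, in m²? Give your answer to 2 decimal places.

|Parcel A| = 60, |Parcel A∩Parcel B| = 47.8135.
|Parcel A ∖ Parcel B| = |Parcel A| − |Parcel A∩Parcel B| = 60 − 47.8135 = 12.19.

12.19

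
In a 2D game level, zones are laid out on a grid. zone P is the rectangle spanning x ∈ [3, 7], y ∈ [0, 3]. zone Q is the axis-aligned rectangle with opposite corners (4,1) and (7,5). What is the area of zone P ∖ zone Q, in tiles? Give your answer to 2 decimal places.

6.00

|zone P∩zone Q|: x∈[4,7], y∈[1,3] → 3·2 = 6.
|zone P| = 12.
|zone P ∖ zone Q| = |zone P| − |zone P∩zone Q| = 12 − 6 = 6.00.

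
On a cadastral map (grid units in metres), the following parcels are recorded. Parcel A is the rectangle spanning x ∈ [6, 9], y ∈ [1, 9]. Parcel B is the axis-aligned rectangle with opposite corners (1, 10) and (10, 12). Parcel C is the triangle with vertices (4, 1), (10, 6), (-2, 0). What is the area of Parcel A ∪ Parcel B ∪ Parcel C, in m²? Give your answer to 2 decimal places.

By inclusion–exclusion:
Individual areas: |Parcel A| = 24, |Parcel B| = 18, |Parcel C| = 12.
|Parcel A∩Parcel B| = 0 (no overlap).
|Parcel A∩Parcel C| = 2.5.
|Parcel B∩Parcel C| = 0.
|Parcel A∩Parcel B∩Parcel C| = 0.
|Parcel A ∪ Parcel B ∪ Parcel C| = 54 − 2.5 + 0 = 51.50.

51.50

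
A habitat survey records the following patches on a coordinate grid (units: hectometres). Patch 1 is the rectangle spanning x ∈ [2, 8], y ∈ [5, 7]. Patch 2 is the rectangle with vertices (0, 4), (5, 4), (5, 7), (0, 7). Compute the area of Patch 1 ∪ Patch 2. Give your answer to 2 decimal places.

21.00

By inclusion–exclusion:
Individual areas: |Patch 1| = 12, |Patch 2| = 15.
|Patch 1∩Patch 2|: x∈[2,5], y∈[5,7] → 3·2 = 6.
|Patch 1 ∪ Patch 2| = 27 − 6 = 21.00.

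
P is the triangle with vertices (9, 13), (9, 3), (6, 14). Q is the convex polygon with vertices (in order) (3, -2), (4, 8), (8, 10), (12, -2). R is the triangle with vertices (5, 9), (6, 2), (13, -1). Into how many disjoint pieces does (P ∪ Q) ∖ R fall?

2

(P ∪ Q) ∖ R splits into 2 disjoint pieces (area 22.8929, area 38.6222).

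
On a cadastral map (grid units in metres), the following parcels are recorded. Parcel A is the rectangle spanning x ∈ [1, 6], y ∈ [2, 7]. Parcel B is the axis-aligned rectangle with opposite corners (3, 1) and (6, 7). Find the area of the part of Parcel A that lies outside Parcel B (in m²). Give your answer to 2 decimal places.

|Parcel A∩Parcel B|: x∈[3,6], y∈[2,7] → 3·5 = 15.
|Parcel A| = 25.
|Parcel A ∖ Parcel B| = |Parcel A| − |Parcel A∩Parcel B| = 25 − 15 = 10.00.

10.00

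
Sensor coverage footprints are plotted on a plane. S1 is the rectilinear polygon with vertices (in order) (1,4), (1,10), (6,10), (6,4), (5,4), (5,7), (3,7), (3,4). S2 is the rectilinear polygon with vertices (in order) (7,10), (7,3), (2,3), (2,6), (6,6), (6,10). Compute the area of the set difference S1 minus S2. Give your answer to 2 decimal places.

|S1| = 24, |S1∩S2| = 4.
|S1 ∖ S2| = |S1| − |S1∩S2| = 24 − 4 = 20.00.

20.00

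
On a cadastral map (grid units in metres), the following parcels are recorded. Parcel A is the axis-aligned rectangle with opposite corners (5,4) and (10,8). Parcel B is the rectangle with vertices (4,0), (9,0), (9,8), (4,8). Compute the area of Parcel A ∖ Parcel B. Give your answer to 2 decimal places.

|Parcel A∩Parcel B|: x∈[5,9], y∈[4,8] → 4·4 = 16.
|Parcel A| = 20.
|Parcel A ∖ Parcel B| = |Parcel A| − |Parcel A∩Parcel B| = 20 − 16 = 4.00.

4.00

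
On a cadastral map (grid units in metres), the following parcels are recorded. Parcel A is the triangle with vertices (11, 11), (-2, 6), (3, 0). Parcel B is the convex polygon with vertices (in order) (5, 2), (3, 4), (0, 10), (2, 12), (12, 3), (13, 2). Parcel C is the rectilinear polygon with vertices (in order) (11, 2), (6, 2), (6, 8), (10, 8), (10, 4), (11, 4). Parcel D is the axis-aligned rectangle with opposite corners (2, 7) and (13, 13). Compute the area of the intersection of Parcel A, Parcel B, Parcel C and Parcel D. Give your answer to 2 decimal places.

The intersection is the polygon with vertices (6,8), (6.444,8), (7.556,7), (6,7).
By the shoelace formula its area is 1.00.

1.00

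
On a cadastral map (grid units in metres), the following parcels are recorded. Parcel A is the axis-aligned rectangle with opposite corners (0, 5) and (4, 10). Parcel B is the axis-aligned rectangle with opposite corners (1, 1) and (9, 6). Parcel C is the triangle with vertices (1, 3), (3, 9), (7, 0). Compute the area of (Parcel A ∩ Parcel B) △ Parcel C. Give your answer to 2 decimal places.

19.67

|Parcel A ∩ Parcel B| = 3.
|(Parcel A ∩ Parcel B) ∩ Parcel C| = 2.1667.
|(Parcel A ∩ Parcel B) △ Parcel C| = 3 + 21 − 4.3333 = 19.67.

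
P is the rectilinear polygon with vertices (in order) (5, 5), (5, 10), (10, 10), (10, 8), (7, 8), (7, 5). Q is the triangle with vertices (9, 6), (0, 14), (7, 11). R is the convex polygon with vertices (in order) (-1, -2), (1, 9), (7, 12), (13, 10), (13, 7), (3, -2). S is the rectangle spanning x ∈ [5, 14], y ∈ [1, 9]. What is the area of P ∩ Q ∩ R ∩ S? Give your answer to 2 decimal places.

1.84

The intersection is the polygon with vertices (8.2,8), (7,8), (7,7.778), (5.625,9), (7.8,9).
By the shoelace formula its area is 1.84.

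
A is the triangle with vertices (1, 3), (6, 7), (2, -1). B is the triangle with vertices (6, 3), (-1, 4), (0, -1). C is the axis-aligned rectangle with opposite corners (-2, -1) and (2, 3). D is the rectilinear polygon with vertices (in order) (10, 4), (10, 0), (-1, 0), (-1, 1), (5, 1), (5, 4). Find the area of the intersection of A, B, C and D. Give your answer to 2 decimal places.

The intersection is the polygon with vertices (1.5,1), (2,1), (2,0.333), (1.714,0.143).
By the shoelace formula its area is 0.31.

0.31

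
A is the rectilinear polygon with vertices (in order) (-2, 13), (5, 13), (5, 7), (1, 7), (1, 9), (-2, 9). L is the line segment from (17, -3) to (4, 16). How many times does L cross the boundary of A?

The segment lies entirely outside A and never meets its boundary.

0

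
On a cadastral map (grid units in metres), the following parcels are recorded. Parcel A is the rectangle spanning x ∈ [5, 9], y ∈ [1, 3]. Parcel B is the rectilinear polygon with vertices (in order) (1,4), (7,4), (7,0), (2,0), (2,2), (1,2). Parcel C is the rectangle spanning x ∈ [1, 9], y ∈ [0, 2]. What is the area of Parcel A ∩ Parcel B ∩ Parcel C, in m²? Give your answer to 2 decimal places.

The intersection is the polygon with vertices (5,2), (7,2), (7,1), (5,1).
By the shoelace formula its area is 2.00.

2.00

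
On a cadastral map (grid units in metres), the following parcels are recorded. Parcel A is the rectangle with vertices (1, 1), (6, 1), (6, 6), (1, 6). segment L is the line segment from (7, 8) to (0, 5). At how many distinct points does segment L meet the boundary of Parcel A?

The segment meets the boundary at (1,5.429), (2.333,6).

2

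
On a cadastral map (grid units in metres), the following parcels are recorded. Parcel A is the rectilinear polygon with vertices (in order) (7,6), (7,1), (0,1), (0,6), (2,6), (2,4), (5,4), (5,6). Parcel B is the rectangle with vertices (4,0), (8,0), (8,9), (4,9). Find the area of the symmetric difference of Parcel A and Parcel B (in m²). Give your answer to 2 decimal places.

|Parcel A| = 29, |Parcel B| = 36, |Parcel A∩Parcel B| = 13.
|Parcel A △ Parcel B| = |Parcel A| + |Parcel B| − 2·|Parcel A∩Parcel B| = 29 + 36 − 26 = 39.00.

39.00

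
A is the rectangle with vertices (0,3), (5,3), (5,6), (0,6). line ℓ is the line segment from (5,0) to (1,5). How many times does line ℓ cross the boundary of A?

The segment meets the boundary at (2.6,3).

1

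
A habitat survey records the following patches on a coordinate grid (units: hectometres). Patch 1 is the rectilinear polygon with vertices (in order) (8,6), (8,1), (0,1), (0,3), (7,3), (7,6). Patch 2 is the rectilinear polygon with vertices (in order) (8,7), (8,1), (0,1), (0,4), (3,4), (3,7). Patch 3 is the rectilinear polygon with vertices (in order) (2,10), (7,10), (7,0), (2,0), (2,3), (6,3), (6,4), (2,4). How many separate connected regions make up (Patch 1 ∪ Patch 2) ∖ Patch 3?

2

(Patch 1 ∪ Patch 2) ∖ Patch 3 splits into 2 disjoint pieces (area 6, area 10).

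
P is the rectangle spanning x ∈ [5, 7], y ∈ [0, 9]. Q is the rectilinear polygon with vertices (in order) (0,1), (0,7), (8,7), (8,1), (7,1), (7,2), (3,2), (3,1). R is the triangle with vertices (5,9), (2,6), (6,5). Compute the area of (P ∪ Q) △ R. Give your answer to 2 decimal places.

48.50

|P ∪ Q| = 52.
|(P ∪ Q) ∩ R| = 5.5.
|(P ∪ Q) △ R| = 52 + 7.5 − 11 = 48.50.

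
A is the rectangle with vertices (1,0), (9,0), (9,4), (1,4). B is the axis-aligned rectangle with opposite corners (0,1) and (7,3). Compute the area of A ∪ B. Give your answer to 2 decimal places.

By inclusion–exclusion:
Individual areas: |A| = 32, |B| = 14.
|A∩B|: x∈[1,7], y∈[1,3] → 6·2 = 12.
|A ∪ B| = 46 − 12 = 34.00.

34.00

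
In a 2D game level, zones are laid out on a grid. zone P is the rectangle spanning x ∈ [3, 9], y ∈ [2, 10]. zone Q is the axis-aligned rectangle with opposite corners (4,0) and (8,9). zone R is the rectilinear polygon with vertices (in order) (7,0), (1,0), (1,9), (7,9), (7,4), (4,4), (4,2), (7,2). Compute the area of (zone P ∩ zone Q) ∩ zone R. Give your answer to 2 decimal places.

15.00

|zone P ∩ zone Q| = 28.
|(zone P ∩ zone Q) ∩ zone R| = 15.00.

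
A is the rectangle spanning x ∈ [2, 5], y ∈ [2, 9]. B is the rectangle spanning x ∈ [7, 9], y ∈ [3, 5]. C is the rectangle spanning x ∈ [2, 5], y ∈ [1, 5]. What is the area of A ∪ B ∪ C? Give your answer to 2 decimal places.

By inclusion–exclusion:
Individual areas: |A| = 21, |B| = 4, |C| = 12.
|A∩B| = 0 (no overlap).
|A∩C|: x∈[2,5], y∈[2,5] → 3·3 = 9.
|B∩C| = 0 (no overlap).
|A∩B∩C| = 0.
|A ∪ B ∪ C| = 37 − 9 + 0 = 28.00.

28.00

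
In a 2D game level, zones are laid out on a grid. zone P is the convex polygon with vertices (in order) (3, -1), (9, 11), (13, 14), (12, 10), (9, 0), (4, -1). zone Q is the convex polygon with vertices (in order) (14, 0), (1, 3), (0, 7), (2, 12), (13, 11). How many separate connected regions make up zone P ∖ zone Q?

2

zone P ∖ zone Q splits into 2 disjoint pieces (area 11.9573, area 4.2514).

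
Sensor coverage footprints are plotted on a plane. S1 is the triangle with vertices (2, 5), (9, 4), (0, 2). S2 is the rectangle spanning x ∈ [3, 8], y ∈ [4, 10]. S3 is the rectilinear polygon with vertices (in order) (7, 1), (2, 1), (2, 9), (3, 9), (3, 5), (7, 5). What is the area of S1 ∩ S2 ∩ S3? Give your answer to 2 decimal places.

The intersection is the polygon with vertices (3,4), (3,4.857), (7,4.286), (7,4).
By the shoelace formula its area is 2.29.

2.29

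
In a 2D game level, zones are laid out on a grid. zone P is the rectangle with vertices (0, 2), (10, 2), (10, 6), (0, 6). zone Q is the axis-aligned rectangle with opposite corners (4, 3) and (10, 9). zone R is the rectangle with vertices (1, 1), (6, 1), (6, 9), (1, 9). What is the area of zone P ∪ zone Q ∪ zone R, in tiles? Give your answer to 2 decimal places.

72.00

By inclusion–exclusion:
Individual areas: |zone P| = 40, |zone Q| = 36, |zone R| = 40.
|zone P∩zone Q|: x∈[4,10], y∈[3,6] → 6·3 = 18.
|zone P∩zone R|: x∈[1,6], y∈[2,6] → 5·4 = 20.
|zone Q∩zone R|: x∈[4,6], y∈[3,9] → 2·6 = 12.
|zone P∩zone Q∩zone R| = 6.
|zone P ∪ zone Q ∪ zone R| = 116 − 50 + 6 = 72.00.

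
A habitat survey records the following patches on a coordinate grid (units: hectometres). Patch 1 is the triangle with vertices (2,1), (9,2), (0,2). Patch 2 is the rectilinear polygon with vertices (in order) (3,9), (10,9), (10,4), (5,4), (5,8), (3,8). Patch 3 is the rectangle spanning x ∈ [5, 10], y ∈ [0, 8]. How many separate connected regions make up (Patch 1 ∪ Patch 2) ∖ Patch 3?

2

(Patch 1 ∪ Patch 2) ∖ Patch 3 splits into 2 disjoint pieces (area 3.3571, area 7).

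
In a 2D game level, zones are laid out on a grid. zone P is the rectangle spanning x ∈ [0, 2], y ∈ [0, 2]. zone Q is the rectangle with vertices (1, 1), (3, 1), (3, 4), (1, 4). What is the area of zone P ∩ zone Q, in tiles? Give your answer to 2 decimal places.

1.00

|zone P∩zone Q|: x∈[1,2], y∈[1,2] → 1·1 = 1.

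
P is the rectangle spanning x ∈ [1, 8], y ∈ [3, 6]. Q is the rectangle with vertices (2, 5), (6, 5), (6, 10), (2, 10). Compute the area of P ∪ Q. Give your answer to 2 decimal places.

By inclusion–exclusion:
Individual areas: |P| = 21, |Q| = 20.
|P∩Q|: x∈[2,6], y∈[5,6] → 4·1 = 4.
|P ∪ Q| = 41 − 4 = 37.00.

37.00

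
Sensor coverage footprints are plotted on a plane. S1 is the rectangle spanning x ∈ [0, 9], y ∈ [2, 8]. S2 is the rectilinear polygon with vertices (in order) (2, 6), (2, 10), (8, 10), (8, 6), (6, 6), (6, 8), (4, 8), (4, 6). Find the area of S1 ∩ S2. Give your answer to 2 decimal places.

8.00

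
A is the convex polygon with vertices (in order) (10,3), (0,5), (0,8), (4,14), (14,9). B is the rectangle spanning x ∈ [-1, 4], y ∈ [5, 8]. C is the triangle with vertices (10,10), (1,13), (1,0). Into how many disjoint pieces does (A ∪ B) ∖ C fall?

2

(A ∪ B) ∖ C splits into 2 disjoint pieces (area 6.85, area 44.7773).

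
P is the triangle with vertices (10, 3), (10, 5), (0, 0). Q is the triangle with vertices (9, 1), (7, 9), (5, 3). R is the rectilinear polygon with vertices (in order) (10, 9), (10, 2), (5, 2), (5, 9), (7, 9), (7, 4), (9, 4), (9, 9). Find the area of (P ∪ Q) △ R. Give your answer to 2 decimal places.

18.60

|P ∪ Q| = 20.7063.
|(P ∪ Q) ∩ R| = 13.5535.
|(P ∪ Q) △ R| = 20.7063 + 25 − 27.1071 = 18.60.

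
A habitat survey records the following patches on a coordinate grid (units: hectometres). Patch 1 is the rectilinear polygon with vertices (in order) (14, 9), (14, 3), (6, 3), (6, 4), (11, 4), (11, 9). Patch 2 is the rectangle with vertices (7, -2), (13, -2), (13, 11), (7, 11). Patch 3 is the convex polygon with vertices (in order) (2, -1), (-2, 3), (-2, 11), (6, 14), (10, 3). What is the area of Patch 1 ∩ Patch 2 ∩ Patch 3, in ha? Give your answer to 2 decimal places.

The intersection is the polygon with vertices (7,4), (9.636,4), (10,3), (7,3).
By the shoelace formula its area is 2.82.

2.82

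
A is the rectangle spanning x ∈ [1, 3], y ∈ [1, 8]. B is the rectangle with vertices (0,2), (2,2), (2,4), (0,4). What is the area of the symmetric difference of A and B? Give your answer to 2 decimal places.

14.00

|A∩B|: x∈[1,2], y∈[2,4] → 1·2 = 2.
|A △ B| = |A| + |B| − 2·|A∩B| = 14 + 4 − 4 = 14.00.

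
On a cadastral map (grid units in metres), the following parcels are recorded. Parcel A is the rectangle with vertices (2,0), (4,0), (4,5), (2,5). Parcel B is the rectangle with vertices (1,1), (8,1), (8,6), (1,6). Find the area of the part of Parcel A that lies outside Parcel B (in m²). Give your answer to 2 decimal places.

|Parcel A∩Parcel B|: x∈[2,4], y∈[1,5] → 2·4 = 8.
|Parcel A| = 10.
|Parcel A ∖ Parcel B| = |Parcel A| − |Parcel A∩Parcel B| = 10 − 8 = 2.00.

2.00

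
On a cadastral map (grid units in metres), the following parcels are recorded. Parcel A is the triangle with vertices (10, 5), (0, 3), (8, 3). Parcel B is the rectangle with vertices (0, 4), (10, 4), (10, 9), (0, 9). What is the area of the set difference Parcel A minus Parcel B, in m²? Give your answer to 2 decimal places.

6.00

|Parcel A| = 8, |Parcel A∩Parcel B| = 2.
|Parcel A ∖ Parcel B| = |Parcel A| − |Parcel A∩Parcel B| = 8 − 2 = 6.00.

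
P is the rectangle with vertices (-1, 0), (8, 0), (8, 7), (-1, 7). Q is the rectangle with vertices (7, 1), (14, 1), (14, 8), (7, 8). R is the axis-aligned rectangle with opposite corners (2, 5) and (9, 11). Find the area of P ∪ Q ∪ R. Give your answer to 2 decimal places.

By inclusion–exclusion:
Individual areas: |P| = 63, |Q| = 49, |R| = 42.
|P∩Q|: x∈[7,8], y∈[1,7] → 1·6 = 6.
|P∩R|: x∈[2,8], y∈[5,7] → 6·2 = 12.
|Q∩R|: x∈[7,9], y∈[5,8] → 2·3 = 6.
|P∩Q∩R| = 2.
|P ∪ Q ∪ R| = 154 − 24 + 2 = 132.00.

132.00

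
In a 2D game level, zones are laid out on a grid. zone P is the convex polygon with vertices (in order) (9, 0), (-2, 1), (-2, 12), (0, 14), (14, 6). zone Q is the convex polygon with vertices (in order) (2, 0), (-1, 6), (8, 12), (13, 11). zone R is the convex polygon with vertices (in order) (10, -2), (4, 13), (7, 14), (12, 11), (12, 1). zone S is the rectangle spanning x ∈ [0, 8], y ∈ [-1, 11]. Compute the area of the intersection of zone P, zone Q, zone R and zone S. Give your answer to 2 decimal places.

8.83

The intersection is the polygon with vertices (8,9.429), (8,6), (7.143,5.143), (5.158,10.105), (5.923,10.615).
By the shoelace formula its area is 8.83.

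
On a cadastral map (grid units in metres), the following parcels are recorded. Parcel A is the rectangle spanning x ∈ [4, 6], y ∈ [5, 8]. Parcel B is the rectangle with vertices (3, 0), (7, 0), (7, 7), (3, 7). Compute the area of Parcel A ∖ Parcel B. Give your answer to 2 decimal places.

2.00

|Parcel A∩Parcel B|: x∈[4,6], y∈[5,7] → 2·2 = 4.
|Parcel A| = 6.
|Parcel A ∖ Parcel B| = |Parcel A| − |Parcel A∩Parcel B| = 6 − 4 = 2.00.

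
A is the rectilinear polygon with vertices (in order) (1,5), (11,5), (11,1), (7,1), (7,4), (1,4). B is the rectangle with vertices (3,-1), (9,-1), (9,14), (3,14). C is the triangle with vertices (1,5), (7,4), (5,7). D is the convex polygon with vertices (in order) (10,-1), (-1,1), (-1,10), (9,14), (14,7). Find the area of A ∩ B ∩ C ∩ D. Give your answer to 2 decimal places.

The intersection is the polygon with vertices (6.333,5), (7,4), (3,4.667), (3,5).
By the shoelace formula its area is 2.33.

2.33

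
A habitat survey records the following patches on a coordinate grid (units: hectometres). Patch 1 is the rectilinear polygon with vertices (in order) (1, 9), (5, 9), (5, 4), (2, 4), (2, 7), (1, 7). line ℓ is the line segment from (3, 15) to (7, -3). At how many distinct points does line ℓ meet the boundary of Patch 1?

2

The segment meets the boundary at (5,6), (4.333,9).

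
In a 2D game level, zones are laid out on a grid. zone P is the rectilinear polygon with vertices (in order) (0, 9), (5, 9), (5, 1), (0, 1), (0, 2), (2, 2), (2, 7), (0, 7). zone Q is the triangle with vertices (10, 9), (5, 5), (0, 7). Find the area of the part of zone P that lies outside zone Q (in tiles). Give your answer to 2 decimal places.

23.30

|zone P| = 30, |zone P∩zone Q| = 6.7.
|zone P ∖ zone Q| = |zone P| − |zone P∩zone Q| = 30 − 6.7 = 23.30.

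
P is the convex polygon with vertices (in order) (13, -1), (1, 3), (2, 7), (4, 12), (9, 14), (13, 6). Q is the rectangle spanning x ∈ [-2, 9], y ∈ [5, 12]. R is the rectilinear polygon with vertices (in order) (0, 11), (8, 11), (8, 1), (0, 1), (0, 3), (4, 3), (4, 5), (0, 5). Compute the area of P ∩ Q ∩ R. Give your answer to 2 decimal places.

The intersection is the polygon with vertices (3.6,11), (8,11), (8,5), (4,5), (1.5,5), (2,7).
By the shoelace formula its area is 33.30.

33.30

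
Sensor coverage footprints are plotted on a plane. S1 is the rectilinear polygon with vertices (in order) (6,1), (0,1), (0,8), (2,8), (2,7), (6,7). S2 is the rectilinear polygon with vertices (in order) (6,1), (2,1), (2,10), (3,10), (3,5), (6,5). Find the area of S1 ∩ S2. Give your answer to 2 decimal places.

18.00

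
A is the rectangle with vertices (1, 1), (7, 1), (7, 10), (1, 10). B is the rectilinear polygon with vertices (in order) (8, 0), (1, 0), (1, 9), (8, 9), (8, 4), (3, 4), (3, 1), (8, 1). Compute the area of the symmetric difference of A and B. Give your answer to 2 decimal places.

|A| = 54, |B| = 48, |A∩B| = 36.
|A △ B| = |A| + |B| − 2·|A∩B| = 54 + 48 − 72 = 30.00.

30.00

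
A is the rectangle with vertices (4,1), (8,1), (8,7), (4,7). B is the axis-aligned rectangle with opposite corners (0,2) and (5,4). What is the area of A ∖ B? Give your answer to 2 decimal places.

|A∩B|: x∈[4,5], y∈[2,4] → 1·2 = 2.
|A| = 24.
|A ∖ B| = |A| − |A∩B| = 24 − 2 = 22.00.

22.00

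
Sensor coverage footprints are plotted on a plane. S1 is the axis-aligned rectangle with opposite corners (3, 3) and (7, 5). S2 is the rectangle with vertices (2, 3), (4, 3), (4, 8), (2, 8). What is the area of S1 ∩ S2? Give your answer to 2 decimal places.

2.00

|S1∩S2|: x∈[3,4], y∈[3,5] → 1·2 = 2.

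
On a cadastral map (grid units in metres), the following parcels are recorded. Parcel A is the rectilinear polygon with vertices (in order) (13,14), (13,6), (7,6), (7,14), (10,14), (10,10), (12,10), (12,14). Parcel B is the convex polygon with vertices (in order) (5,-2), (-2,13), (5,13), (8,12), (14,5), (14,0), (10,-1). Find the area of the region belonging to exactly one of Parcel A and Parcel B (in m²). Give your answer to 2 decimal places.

147.33

|Parcel A| = 40, |Parcel B| = 150.5, |Parcel A∩Parcel B| = 21.5833.
|Parcel A △ Parcel B| = |Parcel A| + |Parcel B| − 2·|Parcel A∩Parcel B| = 40 + 150.5 − 43.1667 = 147.33.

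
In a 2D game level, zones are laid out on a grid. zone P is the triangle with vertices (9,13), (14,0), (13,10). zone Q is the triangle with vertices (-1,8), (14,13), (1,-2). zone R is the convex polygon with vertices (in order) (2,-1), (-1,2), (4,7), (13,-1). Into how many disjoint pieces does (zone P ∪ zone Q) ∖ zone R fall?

(zone P ∪ zone Q) ∖ zone R splits into 2 disjoint pieces (area 67.1847, area 1.4286).

2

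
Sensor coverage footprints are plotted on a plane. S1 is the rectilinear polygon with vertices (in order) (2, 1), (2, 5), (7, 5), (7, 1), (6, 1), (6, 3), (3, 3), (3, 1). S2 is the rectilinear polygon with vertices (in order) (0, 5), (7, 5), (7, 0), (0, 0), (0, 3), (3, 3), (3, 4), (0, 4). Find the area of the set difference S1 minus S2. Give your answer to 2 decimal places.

|S1| = 14, |S1∩S2| = 13.
|S1 ∖ S2| = |S1| − |S1∩S2| = 14 − 13 = 1.00.

1.00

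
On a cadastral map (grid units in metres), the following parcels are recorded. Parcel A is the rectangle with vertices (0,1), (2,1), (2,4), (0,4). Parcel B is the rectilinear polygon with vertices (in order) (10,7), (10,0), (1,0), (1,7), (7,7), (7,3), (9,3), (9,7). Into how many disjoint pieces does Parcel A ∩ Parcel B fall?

Parcel A ∩ Parcel B is a single connected region.

1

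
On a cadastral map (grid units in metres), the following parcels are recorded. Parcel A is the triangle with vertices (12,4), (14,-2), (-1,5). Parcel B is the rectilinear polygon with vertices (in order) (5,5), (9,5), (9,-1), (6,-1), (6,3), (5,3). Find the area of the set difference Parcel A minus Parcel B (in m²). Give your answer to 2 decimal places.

|Parcel A| = 38, |Parcel A∩Parcel B| = 11.4385.
|Parcel A ∖ Parcel B| = |Parcel A| − |Parcel A∩Parcel B| = 38 − 11.4385 = 26.56.

26.56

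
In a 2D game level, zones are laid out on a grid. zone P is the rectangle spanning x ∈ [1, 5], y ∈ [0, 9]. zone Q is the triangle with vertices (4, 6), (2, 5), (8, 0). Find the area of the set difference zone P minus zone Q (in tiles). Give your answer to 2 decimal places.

|zone P| = 36, |zone P∩zone Q| = 5.
|zone P ∖ zone Q| = |zone P| − |zone P∩zone Q| = 36 − 5 = 31.00.

31.00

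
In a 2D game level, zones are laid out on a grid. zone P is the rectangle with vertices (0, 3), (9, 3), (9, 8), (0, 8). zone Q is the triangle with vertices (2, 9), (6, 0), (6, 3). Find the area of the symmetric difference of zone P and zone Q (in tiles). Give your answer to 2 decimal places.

43.22

|zone P| = 45, |zone Q| = 6, |zone P∩zone Q| = 3.8889.
|zone P △ zone Q| = |zone P| + |zone Q| − 2·|zone P∩zone Q| = 45 + 6 − 7.7778 = 43.22.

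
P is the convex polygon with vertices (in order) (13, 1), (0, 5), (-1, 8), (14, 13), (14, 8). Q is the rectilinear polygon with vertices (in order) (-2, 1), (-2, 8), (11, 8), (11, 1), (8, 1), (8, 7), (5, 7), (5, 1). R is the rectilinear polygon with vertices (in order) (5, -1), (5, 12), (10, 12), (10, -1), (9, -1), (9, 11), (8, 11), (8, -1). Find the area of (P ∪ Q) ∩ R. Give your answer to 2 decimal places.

|P ∪ Q| = 139.3846.
|(P ∪ Q) ∩ R| = 33.17.

33.17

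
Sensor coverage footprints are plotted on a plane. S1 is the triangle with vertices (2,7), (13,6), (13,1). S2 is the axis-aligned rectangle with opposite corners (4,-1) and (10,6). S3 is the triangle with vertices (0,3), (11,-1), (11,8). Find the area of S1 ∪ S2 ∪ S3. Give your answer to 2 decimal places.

71.89

By inclusion–exclusion:
Individual areas: |S1| = 27.5, |S2| = 42, |S3| = 49.5.
|S1∩S2| = 10.3636.
|S1∩S3| = 14.4284.
|S2∩S3| = 31.7364.
|S1∩S2∩S3| = 9.4223.
|S1 ∪ S2 ∪ S3| = 119 − 56.5284 + 9.4223 = 71.89.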